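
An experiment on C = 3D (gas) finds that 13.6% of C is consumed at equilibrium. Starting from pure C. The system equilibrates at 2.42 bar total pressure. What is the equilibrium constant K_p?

K_p = 0.285 bar^2

Take 1 mol C as basis and let X be its fractional conversion, so ξ = X.
Moles: n_C = 1 − X; n_D = 3X.
n_T = Σnᵢ = 1 + 2X.
At X = 0.136: n_C = 0.864, n_D = 0.408, n_T = 1.27.
p_i = (n_i/n_T)·P. K_p = p_D^3 / (p_C) = 0.285 bar^2.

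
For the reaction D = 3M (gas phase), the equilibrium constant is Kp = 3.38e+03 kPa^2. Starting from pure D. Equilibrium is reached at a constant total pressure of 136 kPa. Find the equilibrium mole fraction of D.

Basis: 1 mol D initially; let X = conversion of D. Extent ξ = X.
Moles: n_D = 1 − X; n_M = 3X.
n_T = Σnᵢ = 1 + 2X.
With p_i = (n_i/n_T)P, Kp = p_M^3 / (p_D).
Substituting and setting equal to 3.38e+03 kPa^2 gives a polynomial in X; the root in (0,1) is X = 0.222.
Then n_D = 0.778, n_T = 1.44, so y_D = 0.538.

y_D = 0.538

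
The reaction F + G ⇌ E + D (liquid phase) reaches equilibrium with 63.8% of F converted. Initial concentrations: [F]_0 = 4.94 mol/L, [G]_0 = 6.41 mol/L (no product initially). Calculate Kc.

Kc = 1.7

Let X = conversion of F.
Concentrations: [F] = 4.94 − 4.94X; [G] = 6.41 − 4.94X; [E] = 4.94X; [D] = 4.94X.
At X = 0.638: [F] = 1.79, [G] = 3.26, [E] = 3.15, [D] = 3.15.
Kc = [E] [D] / ([F] [G]) = 1.7.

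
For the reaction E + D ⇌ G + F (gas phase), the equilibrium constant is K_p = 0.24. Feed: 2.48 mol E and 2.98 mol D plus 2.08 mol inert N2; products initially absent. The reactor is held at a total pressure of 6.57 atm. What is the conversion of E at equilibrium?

Let X = conversion of E (basis 2.48 mol E); extent of reaction ξ = 2.48X.
Moles: n_E = 2.48 − 2.48X; n_D = 2.98 − 2.48X; n_G = 2.48X; n_F = 2.48X; n_I = 2.08 (inert).
n_T stays at 7.54 (no change in mole number).
With p_i = (n_i/n_T)P, K_p = p_G p_F / (p_E p_D).
Equating to 0.24 and solving on 0 < X < 1: X = 0.360.

X = 0.360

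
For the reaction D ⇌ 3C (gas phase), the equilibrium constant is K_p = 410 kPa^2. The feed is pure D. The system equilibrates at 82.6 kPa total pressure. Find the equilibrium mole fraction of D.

y_D = 0.659

Take 1 mol D as basis and let X be its fractional conversion, so ξ = X.
Moles: n_D = 1 − X; n_C = 3X.
Summing: n_T = 1 + 2X.
y_i = n_i/n_T, p_i = y_i·P. K_p = p_C^3 / (p_D).
Setting this equal to 410 kPa^2 and taking the physical root (0 < X < 1) gives X = 0.147.
Then n_D = 0.853, n_T = 1.29, so y_D = 0.659.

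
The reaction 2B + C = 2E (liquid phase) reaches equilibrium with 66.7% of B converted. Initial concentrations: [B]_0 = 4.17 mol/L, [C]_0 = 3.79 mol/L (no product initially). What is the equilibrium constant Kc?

Let X = conversion of B.
Concentrations: [B] = 4.17 − 4.17X; [C] = 3.79 − 2.08X; [E] = 4.17X.
At X = 0.667: [B] = 1.39, [C] = 2.4, [E] = 2.78.
Kc = [E]^2 / ([B]^2 [C]) = 1.67 L/mol.

Kc = 1.67 L/mol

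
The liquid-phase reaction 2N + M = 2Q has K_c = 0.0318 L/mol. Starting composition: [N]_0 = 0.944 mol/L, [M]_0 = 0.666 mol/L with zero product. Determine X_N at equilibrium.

X = 0.122

Let X = conversion of N; extent ξ = 0.944X/2 mol/L.
Concentrations: [N] = 0.944 − 0.944X; [M] = 0.666 − 0.472X; [Q] = 0.944X.
K_c = [Q]^2 / ([N]^2 [M]).
Setting equal to 0.0318 and solving for X on (0,1) gives X = 0.122.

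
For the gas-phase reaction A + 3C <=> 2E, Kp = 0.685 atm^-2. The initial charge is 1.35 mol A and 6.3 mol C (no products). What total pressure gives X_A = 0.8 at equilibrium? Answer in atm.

Basis: 1.35 mol A initially; let X = conversion of A. Extent ξ = 1.35X.
Mole table: n_A = 1.35 − 1.35X; n_C = 6.3 − 4.05X; n_E = 2.7X.
Summing: n_T = 7.65 − 2.7X.
Kp = p_E^2 / (p_A p_C^3) with p_i = (n_i/n_T)·P.
At X = 0.8: the mole-fraction product g(X) = Π y_i^ν_i = 18.18. Since Kp = g(X)·P^{-2}, P = (g/Kp)^(1/2) = (18.18/0.685)^(1/2) = 5.15 atm.

P = 5.15 atm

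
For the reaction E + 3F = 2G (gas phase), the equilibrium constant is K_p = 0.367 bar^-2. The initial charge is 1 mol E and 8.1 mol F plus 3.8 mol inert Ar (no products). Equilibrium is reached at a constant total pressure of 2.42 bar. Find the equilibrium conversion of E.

X = 0.613

Let X = conversion of E (basis 1 mol E); extent of reaction ξ = X.
At extent ξ: n_E = 1 − X; n_F = 8.1 − 3X; n_G = 2X; n_I = 3.8 (inert).
Total moles n_T = 12.9 − 2X.
With p_i = (n_i/n_T)P, K_p = p_G^2 / (p_E p_F^3).
Substituting and setting equal to 0.367 bar^-2 gives a polynomial in X; the root in (0,1) is X = 0.613.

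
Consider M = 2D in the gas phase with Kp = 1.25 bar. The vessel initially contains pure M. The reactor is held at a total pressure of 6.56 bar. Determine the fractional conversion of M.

X = 0.213

Let X = conversion of M (basis 1 mol M); extent of reaction ξ = X.
Mole table: n_M = 1 − X; n_D = 2X.
Summing: n_T = 1 + X.
Mole fractions y_i = n_i/n_T; Kp = p_D^2 / (p_M) with p_i = y_i·P.
Setting this equal to 1.25 bar and taking the physical root (0 < X < 1) gives X = 0.213.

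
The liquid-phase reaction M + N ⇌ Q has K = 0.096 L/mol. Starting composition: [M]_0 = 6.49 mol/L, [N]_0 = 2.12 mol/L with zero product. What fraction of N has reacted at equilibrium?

Let X = conversion of N; extent ξ = 2.12·X mol/L.
Concentrations: [M] = 6.49 − 2.12X; [N] = 2.12 − 2.12X; [Q] = 2.12X.
K = [Q] / ([M] [N]).
Solving K = 0.096 for X ∈ (0,1): X = 0.355.

X = 0.355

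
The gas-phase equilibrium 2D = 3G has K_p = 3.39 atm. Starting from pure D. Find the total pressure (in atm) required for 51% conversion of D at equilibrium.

Let X = conversion of D (basis 1 mol D); extent of reaction ξ = 0.5X.
At extent ξ: n_D = 1 − X; n_G = 1.5X.
Summing: n_T = 1 + 0.5X.
K_p = p_G^3 / (p_D^2) with p_i = (n_i/n_T)·P.
At X = 0.51: the mole-fraction product g(X) = Π y_i^ν_i = 1.486. Since K_p = g(X)·P^{1}, P = (K_p/g)^(1/1) = (3.39/1.486)^(1/1) = 2.28 atm.

P = 2.28 atm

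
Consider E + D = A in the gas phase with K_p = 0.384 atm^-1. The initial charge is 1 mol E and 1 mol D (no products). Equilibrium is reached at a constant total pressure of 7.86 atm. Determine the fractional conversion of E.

Let X = conversion of E (basis 1 mol E); extent of reaction ξ = X.
Species balance: n_E = 1 − X; n_D = 1 − X; n_A = X.
Total moles n_T = 2 − X.
With p_i = (n_i/n_T)P, K_p = p_A / (p_E p_D).
Substituting and setting equal to 0.384 atm^-1 gives a polynomial in X; the root in (0,1) is X = 0.501.

X = 0.501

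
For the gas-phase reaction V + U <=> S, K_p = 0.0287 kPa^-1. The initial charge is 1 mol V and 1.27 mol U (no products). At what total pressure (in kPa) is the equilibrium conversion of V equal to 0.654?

Basis: 1 mol V initially; let X = conversion of V. Extent ξ = X.
Species balance: n_V = 1 − X; n_U = 1.27 − X; n_S = X.
Total moles n_T = 2.27 − X.
K_p = p_S / (p_V p_U) with p_i = (n_i/n_T)·P.
At X = 0.654: the mole-fraction product g(X) = Π y_i^ν_i = 4.959. Since K_p = g(X)·P^{-1}, P = (g/K_p)^(1/1) = (4.959/0.0287)^(1/1) = 173 kPa.

P = 173 kPa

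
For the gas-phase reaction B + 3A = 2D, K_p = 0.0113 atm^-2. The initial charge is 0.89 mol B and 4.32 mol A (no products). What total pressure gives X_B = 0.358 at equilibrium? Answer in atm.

Basis: 0.89 mol B initially; let X = conversion of B. Extent ξ = 0.89X.
Moles: n_B = 0.89 − 0.89X; n_A = 4.32 − 2.67X; n_D = 1.78X.
n_T = Σnᵢ = 5.21 − 1.78X.
K_p = p_D^2 / (p_B p_A^3) with p_i = (n_i/n_T)·P.
At X = 0.358: the mole-fraction product g(X) = Π y_i^ν_i = 0.3903. Since K_p = g(X)·P^{-2}, P = (g/K_p)^(1/2) = (0.3903/0.0113)^(1/2) = 5.88 atm.

P = 5.88 atm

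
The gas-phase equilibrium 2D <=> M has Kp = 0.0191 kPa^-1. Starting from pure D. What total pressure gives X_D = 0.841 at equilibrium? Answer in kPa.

P = 505 kPa

Let X = conversion of D (basis 1 mol D); extent of reaction ξ = 0.5X.
Moles: n_D = 1 − X; n_M = 0.5X.
n_T = Σnᵢ = 1 − 0.5X.
Kp = p_M / (p_D^2) with p_i = (n_i/n_T)·P.
At X = 0.841: the mole-fraction product g(X) = Π y_i^ν_i = 9.639. Since Kp = g(X)·P^{-1}, P = (g/Kp)^(1/1) = (9.639/0.0191)^(1/1) = 505 kPa.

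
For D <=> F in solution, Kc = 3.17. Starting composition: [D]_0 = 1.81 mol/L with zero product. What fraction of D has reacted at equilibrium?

Let X = conversion of D; extent ξ = 1.81·X mol/L.
Concentrations: [D] = 1.81 − 1.81X; [F] = 1.81X.
Kc = [F] / ([D]).
Solving Kc = 3.17 for X ∈ (0,1): X = 0.760.

X = 0.760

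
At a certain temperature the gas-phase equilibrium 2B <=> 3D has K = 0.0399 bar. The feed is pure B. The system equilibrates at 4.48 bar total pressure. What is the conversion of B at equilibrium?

Basis: 1 mol B initially; let X = conversion of B. Extent ξ = 0.5X.
Species balance: n_B = 1 − X; n_D = 1.5X.
Total moles n_T = 1 + 0.5X.
With p_i = (n_i/n_T)P, K = p_D^3 / (p_B^2).
Substituting and setting equal to 0.0399 bar gives a polynomial in X; the root in (0,1) is X = 0.129.

X = 0.129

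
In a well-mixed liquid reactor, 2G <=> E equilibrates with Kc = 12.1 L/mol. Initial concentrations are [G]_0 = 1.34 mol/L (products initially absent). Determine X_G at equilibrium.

X = 0.839

Let X = conversion of G; extent ξ = 1.34X/2 mol/L.
Concentrations: [G] = 1.34 − 1.34X; [E] = 0.67X.
Kc = [E] / ([G]^2).
Setting equal to 12.1 and solving for X on (0,1) gives X = 0.839.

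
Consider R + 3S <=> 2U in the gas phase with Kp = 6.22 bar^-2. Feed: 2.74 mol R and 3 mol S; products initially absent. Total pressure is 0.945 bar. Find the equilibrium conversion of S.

Let X = conversion of S (basis 3 mol S); extent of reaction ξ = X.
Moles: n_R = 2.74 − X; n_S = 3 − 3X; n_U = 2X.
n_T = Σnᵢ = 5.74 − 2X.
y_i = n_i/n_T, p_i = y_i·P. Kp = p_U^2 / (p_R p_S^3).
Setting this equal to 6.22 bar^-2 and taking the physical root (0 < X < 1) gives X = 0.564.

X = 0.564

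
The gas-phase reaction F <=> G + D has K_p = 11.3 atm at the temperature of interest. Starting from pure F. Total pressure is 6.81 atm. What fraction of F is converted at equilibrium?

Basis: 1 mol F initially; let X = conversion of F. Extent ξ = X.
At extent ξ: n_F = 1 − X; n_G = X; n_D = X.
Total moles n_T = 1 + X.
Mole fractions y_i = n_i/n_T; K_p = p_G p_D / (p_F) with p_i = y_i·P.
Setting this equal to 11.3 atm and taking the physical root (0 < X < 1) gives X = 0.790.

X = 0.790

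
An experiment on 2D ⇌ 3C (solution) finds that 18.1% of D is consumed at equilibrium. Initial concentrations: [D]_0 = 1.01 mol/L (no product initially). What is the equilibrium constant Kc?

Let X = conversion of D.
Concentrations: [D] = 1.01 − 1.01X; [C] = 1.52X.
At X = 0.181: [D] = 0.827, [C] = 0.274.
Kc = [C]^3 / ([D]^2) = 0.0301 mol/L.

Kc = 0.0301 mol/L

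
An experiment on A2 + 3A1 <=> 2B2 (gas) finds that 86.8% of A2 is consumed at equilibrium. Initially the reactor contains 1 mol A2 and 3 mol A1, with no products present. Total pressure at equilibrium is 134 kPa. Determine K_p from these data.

K_p = 0.105 kPa^-2

Take 1 mol A2 as basis and let X be its fractional conversion, so ξ = X.
Mole table: n_A2 = 1 − X; n_A1 = 3 − 3X; n_B2 = 2X.
n_T = Σnᵢ = 4 − 2X.
At X = 0.868: n_A2 = 0.132, n_A1 = 0.396, n_B2 = 1.74, n_T = 2.26.
p_i = (n_i/n_T)·P. K_p = p_B2^2 / (p_A2 p_A1^3) = 0.105 kPa^-2.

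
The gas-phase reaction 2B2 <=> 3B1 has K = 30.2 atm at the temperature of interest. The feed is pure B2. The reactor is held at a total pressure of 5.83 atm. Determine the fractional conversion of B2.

X = 0.640

Basis: 1 mol B2 initially; let X = conversion of B2. Extent ξ = 0.5X.
At extent ξ: n_B2 = 1 − X; n_B1 = 1.5X.
Total moles n_T = 1 + 0.5X.
With p_i = (n_i/n_T)P, K = p_B1^3 / (p_B2^2).
Equating to 30.2 atm and solving on 0 < X < 1: X = 0.640.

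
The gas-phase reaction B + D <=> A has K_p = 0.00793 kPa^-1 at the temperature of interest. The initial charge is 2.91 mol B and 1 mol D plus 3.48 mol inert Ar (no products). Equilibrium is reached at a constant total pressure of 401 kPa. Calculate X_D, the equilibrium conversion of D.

Basis: 1 mol D initially; let X = conversion of D. Extent ξ = X.
Species balance: n_B = 2.91 − X; n_D = 1 − X; n_A = X; n_I = 3.48 (inert).
Summing: n_T = 7.39 − X.
With p_i = (n_i/n_T)P, K_p = p_A / (p_B p_D).
Substituting and setting equal to 0.00793 kPa^-1 gives a polynomial in X; the root in (0,1) is X = 0.525.

X = 0.525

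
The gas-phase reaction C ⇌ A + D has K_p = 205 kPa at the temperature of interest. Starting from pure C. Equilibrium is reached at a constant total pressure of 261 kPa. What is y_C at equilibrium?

y_C = 0.202

Take 1 mol C as basis and let X be its fractional conversion, so ξ = X.
Mole table: n_C = 1 − X; n_A = X; n_D = X.
n_T = Σnᵢ = 1 + X.
Mole fractions y_i = n_i/n_T; K_p = p_A p_D / (p_C) with p_i = y_i·P.
Equating to 205 kPa and solving on 0 < X < 1: X = 0.663.
Then n_C = 0.337, n_T = 1.66, so y_C = 0.202.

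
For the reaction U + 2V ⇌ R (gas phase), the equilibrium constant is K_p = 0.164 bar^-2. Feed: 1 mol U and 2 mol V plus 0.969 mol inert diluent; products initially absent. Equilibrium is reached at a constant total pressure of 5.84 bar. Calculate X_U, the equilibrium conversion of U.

Basis: 1 mol U initially; let X = conversion of U. Extent ξ = X.
Species balance: n_U = 1 − X; n_V = 2 − 2X; n_R = X; n_I = 0.969 (inert).
n_T = Σnᵢ = 3.97 − 2X.
Mole fractions y_i = n_i/n_T; K_p = p_R / (p_U p_V^2) with p_i = y_i·P.
Substituting and setting equal to 0.164 bar^-2 gives a polynomial in X; the root in (0,1) is X = 0.430.

X = 0.430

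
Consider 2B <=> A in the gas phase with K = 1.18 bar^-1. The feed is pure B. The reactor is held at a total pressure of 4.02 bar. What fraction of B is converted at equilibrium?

X = 0.776

Basis: 1 mol B initially; let X = conversion of B. Extent ξ = 0.5X.
Species balance: n_B = 1 − X; n_A = 0.5X.
Total moles n_T = 1 − 0.5X.
y_i = n_i/n_T, p_i = y_i·P. K = p_A / (p_B^2).
Setting this equal to 1.18 bar^-1 and taking the physical root (0 < X < 1) gives X = 0.776.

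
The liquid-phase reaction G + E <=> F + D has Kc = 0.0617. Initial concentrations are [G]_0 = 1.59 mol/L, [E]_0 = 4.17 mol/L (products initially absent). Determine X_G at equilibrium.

Let X = conversion of G; extent ξ = 1.59·X mol/L.
Concentrations: [G] = 1.59 − 1.59X; [E] = 4.17 − 1.59X; [F] = 1.59X; [D] = 1.59X.
Kc = [F] [D] / ([G] [E]).
Solving Kc = 0.0617 for X ∈ (0,1): X = 0.313.

X = 0.313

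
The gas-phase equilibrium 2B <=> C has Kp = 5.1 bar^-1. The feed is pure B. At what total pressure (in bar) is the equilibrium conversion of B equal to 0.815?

P = 1.38 bar

Take 1 mol B as basis and let X be its fractional conversion, so ξ = 0.5X.
Moles: n_B = 1 − X; n_C = 0.5X.
n_T = Σnᵢ = 1 − 0.5X.
Kp = p_C / (p_B^2) with p_i = (n_i/n_T)·P.
At X = 0.815: the mole-fraction product g(X) = Π y_i^ν_i = 7.055. Since Kp = g(X)·P^{-1}, P = (g/Kp)^(1/1) = (7.055/5.1)^(1/1) = 1.38 bar.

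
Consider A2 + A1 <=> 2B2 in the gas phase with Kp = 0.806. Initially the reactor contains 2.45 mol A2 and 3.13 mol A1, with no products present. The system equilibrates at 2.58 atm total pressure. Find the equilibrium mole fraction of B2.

Let X = conversion of A2 (basis 2.45 mol A2); extent of reaction ξ = 2.45X.
At extent ξ: n_A2 = 2.45 − 2.45X; n_A1 = 3.13 − 2.45X; n_B2 = 4.9X.
n_T stays at 5.58 (no change in mole number).
Mole fractions y_i = n_i/n_T; Kp = p_B2^2 / (p_A2 p_A1) with p_i = y_i·P.
This yields a degree-2 equation in X; solving on (0,1), X = 0.349.
Then n_B2 = 1.71, n_T = 5.58, so y_B2 = 0.306.

y_B2 = 0.306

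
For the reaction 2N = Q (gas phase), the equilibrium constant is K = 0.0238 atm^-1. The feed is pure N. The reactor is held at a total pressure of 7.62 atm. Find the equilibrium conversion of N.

X = 0.239

Basis: 1 mol N initially; let X = conversion of N. Extent ξ = 0.5X.
Species balance: n_N = 1 − X; n_Q = 0.5X.
n_T = Σnᵢ = 1 − 0.5X.
y_i = n_i/n_T, p_i = y_i·P. K = p_Q / (p_N^2).
Equating to 0.0238 atm^-1 and solving on 0 < X < 1: X = 0.239.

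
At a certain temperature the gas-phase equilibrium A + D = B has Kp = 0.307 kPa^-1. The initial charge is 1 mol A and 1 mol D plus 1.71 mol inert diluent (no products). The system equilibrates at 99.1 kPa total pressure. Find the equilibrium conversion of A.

X = 0.732

Take 1 mol A as basis and let X be its fractional conversion, so ξ = X.
At extent ξ: n_A = 1 − X; n_D = 1 − X; n_B = X; n_I = 1.71 (inert).
Summing: n_T = 3.71 − X.
y_i = n_i/n_T, p_i = y_i·P. Kp = p_B / (p_A p_D).
Substituting and setting equal to 0.307 kPa^-1 gives a polynomial in X; the root in (0,1) is X = 0.732.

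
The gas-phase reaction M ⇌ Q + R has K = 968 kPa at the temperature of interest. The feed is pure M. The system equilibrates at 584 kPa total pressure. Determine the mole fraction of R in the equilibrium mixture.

Basis: 1 mol M initially; let X = conversion of M. Extent ξ = X.
Moles: n_M = 1 − X; n_Q = X; n_R = X.
n_T = Σnᵢ = 1 + X.
Mole fractions y_i = n_i/n_T; K = p_Q p_R / (p_M) with p_i = y_i·P.
Equating to 968 kPa and solving on 0 < X < 1: X = 0.790.
Then n_R = 0.79, n_T = 1.79, so y_R = 0.441.

y_R = 0.441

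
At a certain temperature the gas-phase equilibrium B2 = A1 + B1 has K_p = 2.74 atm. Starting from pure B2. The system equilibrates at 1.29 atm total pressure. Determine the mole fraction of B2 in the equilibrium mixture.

y_B2 = 0.096

Basis: 1 mol B2 initially; let X = conversion of B2. Extent ξ = X.
Species balance: n_B2 = 1 − X; n_A1 = X; n_B1 = X.
Total moles n_T = 1 + X.
Mole fractions y_i = n_i/n_T; K_p = p_A1 p_B1 / (p_B2) with p_i = y_i·P.
Substituting and setting equal to 2.74 atm gives a polynomial in X; the root in (0,1) is X = 0.825.
Then n_B2 = 0.175, n_T = 1.82, so y_B2 = 0.096.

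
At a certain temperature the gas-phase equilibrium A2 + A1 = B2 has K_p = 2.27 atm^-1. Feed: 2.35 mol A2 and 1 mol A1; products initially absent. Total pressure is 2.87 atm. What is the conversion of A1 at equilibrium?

X = 0.798

Let X = conversion of A1 (basis 1 mol A1); extent of reaction ξ = X.
At extent ξ: n_A2 = 2.35 − X; n_A1 = 1 − X; n_B2 = X.
Summing: n_T = 3.35 − X.
With p_i = (n_i/n_T)P, K_p = p_B2 / (p_A2 p_A1).
This yields a degree-2 equation in X; solving on (0,1), X = 0.798.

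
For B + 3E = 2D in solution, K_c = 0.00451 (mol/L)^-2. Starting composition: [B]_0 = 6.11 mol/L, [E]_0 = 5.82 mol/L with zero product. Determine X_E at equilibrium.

Let X = conversion of E; extent ξ = 5.82X/3 mol/L.
Concentrations: [B] = 6.11 − 1.94X; [E] = 5.82 − 5.82X; [D] = 3.88X.
K_c = [D]^2 / ([B] [E]^3).
Solving K_c = 0.00451 for X ∈ (0,1): X = 0.320.

X = 0.320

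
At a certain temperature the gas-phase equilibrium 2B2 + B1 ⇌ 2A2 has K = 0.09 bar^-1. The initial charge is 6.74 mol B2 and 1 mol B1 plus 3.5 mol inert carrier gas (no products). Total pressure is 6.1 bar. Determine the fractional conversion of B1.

Let X = conversion of B1 (basis 1 mol B1); extent of reaction ξ = X.
Species balance: n_B2 = 6.74 − 2X; n_B1 = 1 − X; n_A2 = 2X; n_I = 3.5 (inert).
Total moles n_T = 11.2 − X.
Mole fractions y_i = n_i/n_T; K = p_A2^2 / (p_B2^2 p_B1) with p_i = y_i·P.
Equating to 0.09 bar^-1 and solving on 0 < X < 1: X = 0.474.

X = 0.474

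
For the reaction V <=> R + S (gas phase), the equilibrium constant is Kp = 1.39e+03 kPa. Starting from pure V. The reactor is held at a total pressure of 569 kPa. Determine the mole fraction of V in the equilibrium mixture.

y_V = 0.086

Take 1 mol V as basis and let X be its fractional conversion, so ξ = X.
Mole table: n_V = 1 − X; n_R = X; n_S = X.
Summing: n_T = 1 + X.
Mole fractions y_i = n_i/n_T; Kp = p_R p_S / (p_V) with p_i = y_i·P.
Setting this equal to 1.39e+03 kPa and taking the physical root (0 < X < 1) gives X = 0.842.
Then n_V = 0.158, n_T = 1.84, so y_V = 0.086.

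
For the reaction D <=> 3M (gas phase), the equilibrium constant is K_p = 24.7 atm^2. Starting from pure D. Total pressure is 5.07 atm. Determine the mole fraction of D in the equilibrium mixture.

y_D = 0.323

Take 1 mol D as basis and let X be its fractional conversion, so ξ = X.
Species balance: n_D = 1 − X; n_M = 3X.
n_T = Σnᵢ = 1 + 2X.
With p_i = (n_i/n_T)P, K_p = p_M^3 / (p_D).
This yields a degree-3 equation in X; solving on (0,1), X = 0.411.
Then n_D = 0.589, n_T = 1.82, so y_D = 0.323.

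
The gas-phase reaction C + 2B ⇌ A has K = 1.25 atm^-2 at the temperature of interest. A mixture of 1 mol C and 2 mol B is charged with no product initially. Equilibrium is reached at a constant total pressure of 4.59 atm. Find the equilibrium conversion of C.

Basis: 1 mol C initially; let X = conversion of C. Extent ξ = X.
At extent ξ: n_C = 1 − X; n_B = 2 − 2X; n_A = X.
Total moles n_T = 3 − 2X.
Mole fractions y_i = n_i/n_T; K = p_A / (p_C p_B^2) with p_i = y_i·P.
This yields a degree-3 equation in X; solving on (0,1), X = 0.748.

X = 0.748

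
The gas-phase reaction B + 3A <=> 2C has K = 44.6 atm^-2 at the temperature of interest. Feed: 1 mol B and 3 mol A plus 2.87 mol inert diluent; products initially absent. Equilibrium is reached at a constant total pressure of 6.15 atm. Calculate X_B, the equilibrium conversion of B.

Let X = conversion of B (basis 1 mol B); extent of reaction ξ = X.
At extent ξ: n_B = 1 − X; n_A = 3 − 3X; n_C = 2X; n_I = 2.87 (inert).
Summing: n_T = 6.87 − 2X.
Mole fractions y_i = n_i/n_T; K = p_C^2 / (p_B p_A^3) with p_i = y_i·P.
Equating to 44.6 atm^-2 and solving on 0 < X < 1: X = 0.801.

X = 0.801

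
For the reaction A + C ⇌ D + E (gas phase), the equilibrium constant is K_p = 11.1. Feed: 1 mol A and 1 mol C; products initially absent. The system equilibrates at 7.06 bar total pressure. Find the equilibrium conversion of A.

Basis: 1 mol A initially; let X = conversion of A. Extent ξ = X.
Moles: n_A = 1 − X; n_C = 1 − X; n_D = X; n_E = X.
Total moles n_T = 2 (Δν = 0, constant).
With p_i = (n_i/n_T)P, K_p = p_D p_E / (p_A p_C).
Equating to 11.1 and solving on 0 < X < 1: X = 0.769.

X = 0.769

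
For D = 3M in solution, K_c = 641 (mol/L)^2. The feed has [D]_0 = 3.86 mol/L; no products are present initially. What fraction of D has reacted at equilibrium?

Let X = conversion of D; extent ξ = 3.86·X mol/L.
Concentrations: [D] = 3.86 − 3.86X; [M] = 11.6X.
K_c = [M]^3 / ([D]).
Equating to 641 (mol/L)^2: the physical root is X = 0.743.

X = 0.743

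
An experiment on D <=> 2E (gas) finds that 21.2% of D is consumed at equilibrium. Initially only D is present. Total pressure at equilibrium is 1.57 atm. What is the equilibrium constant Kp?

Let X = conversion of D (basis 1 mol D); extent of reaction ξ = X.
Mole table: n_D = 1 − X; n_E = 2X.
Summing: n_T = 1 + X.
At X = 0.212: n_D = 0.788, n_E = 0.424, n_T = 1.21.
p_i = (n_i/n_T)·P. Kp = p_E^2 / (p_D) = 0.296 atm.

Kp = 0.296 atm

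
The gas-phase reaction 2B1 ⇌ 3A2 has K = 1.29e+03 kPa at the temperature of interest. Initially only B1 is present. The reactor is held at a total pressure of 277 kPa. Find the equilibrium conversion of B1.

Basis: 1 mol B1 initially; let X = conversion of B1. Extent ξ = 0.5X.
Mole table: n_B1 = 1 − X; n_A2 = 1.5X.
Total moles n_T = 1 + 0.5X.
Mole fractions y_i = n_i/n_T; K = p_A2^3 / (p_B1^2) with p_i = y_i·P.
Setting this equal to 1.29e+03 kPa and taking the physical root (0 < X < 1) gives X = 0.629.

X = 0.629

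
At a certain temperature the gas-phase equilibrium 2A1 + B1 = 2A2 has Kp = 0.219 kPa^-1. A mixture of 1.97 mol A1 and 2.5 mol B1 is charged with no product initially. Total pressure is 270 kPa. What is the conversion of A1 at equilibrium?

X = 0.839

Take 1.97 mol A1 as basis and let X be its fractional conversion, so ξ = 0.985X.
Mole table: n_A1 = 1.97 − 1.97X; n_B1 = 2.5 − 0.985X; n_A2 = 1.97X.
Summing: n_T = 4.47 − 0.985X.
y_i = n_i/n_T, p_i = y_i·P. Kp = p_A2^2 / (p_A1^2 p_B1).
This yields a degree-3 equation in X; solving on (0,1), X = 0.839.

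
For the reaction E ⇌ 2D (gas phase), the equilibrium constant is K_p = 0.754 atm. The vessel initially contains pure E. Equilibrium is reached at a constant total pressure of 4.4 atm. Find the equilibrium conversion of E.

Take 1 mol E as basis and let X be its fractional conversion, so ξ = X.
At extent ξ: n_E = 1 − X; n_D = 2X.
n_T = Σnᵢ = 1 + X.
With p_i = (n_i/n_T)P, K_p = p_D^2 / (p_E).
This yields a degree-2 equation in X; solving on (0,1), X = 0.203.

X = 0.203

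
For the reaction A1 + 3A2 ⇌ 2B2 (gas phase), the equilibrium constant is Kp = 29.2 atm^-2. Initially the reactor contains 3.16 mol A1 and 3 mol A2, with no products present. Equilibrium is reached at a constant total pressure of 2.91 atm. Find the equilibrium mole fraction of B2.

y_B2 = 0.378

Take 3 mol A2 as basis and let X be its fractional conversion, so ξ = X.
Species balance: n_A1 = 3.16 − X; n_A2 = 3 − 3X; n_B2 = 2X.
n_T = Σnᵢ = 6.16 − 2X.
y_i = n_i/n_T, p_i = y_i·P. Kp = p_B2^2 / (p_A1 p_A2^3).
Equating to 29.2 atm^-2 and solving on 0 < X < 1: X = 0.845.
Then n_B2 = 1.69, n_T = 4.47, so y_B2 = 0.378.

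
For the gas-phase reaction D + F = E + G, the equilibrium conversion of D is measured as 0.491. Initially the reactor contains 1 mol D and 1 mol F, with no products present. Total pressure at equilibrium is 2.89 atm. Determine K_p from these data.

Take 1 mol D as basis and let X be its fractional conversion, so ξ = X.
Moles: n_D = 1 − X; n_F = 1 − X; n_E = X; n_G = X.
Total moles n_T = 2 (Δν = 0, constant).
At X = 0.491: n_D = 0.509, n_F = 0.509, n_E = 0.491, n_G = 0.491, n_T = 2.
p_i = (n_i/n_T)·P. K_p = p_E p_G / (p_D p_F) = 0.931.

K_p = 0.931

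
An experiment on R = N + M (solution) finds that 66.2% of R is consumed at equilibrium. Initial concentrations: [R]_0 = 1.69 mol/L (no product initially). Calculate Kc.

Kc = 2.19 mol/L

Let X = conversion of R.
Concentrations: [R] = 1.69 − 1.69X; [N] = 1.69X; [M] = 1.69X.
At X = 0.662: [R] = 0.571, [N] = 1.12, [M] = 1.12.
Kc = [N] [M] / ([R]) = 2.19 mol/L.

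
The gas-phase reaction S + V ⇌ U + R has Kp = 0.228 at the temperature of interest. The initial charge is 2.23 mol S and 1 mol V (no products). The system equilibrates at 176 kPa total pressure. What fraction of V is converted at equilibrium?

Take 1 mol V as basis and let X be its fractional conversion, so ξ = X.
Moles: n_S = 2.23 − X; n_V = 1 − X; n_U = X; n_R = X.
Since Δν = 0, n_T = 3.23 throughout.
y_i = n_i/n_T, p_i = y_i·P. Kp = p_U p_R / (p_S p_V).
Setting this equal to 0.228 and taking the physical root (0 < X < 1) gives X = 0.464.

X = 0.464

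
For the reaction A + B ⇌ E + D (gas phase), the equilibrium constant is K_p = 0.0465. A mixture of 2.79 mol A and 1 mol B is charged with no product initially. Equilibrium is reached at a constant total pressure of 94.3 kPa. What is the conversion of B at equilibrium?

X = 0.288

Basis: 1 mol B initially; let X = conversion of B. Extent ξ = X.
At extent ξ: n_A = 2.79 − X; n_B = 1 − X; n_E = X; n_D = X.
n_T stays at 3.79 (no change in mole number).
Mole fractions y_i = n_i/n_T; K_p = p_E p_D / (p_A p_B) with p_i = y_i·P.
This yields a degree-2 equation in X; solving on (0,1), X = 0.288.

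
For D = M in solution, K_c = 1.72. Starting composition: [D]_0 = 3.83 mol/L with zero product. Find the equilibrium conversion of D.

X = 0.632

Let X = conversion of D; extent ξ = 3.83·X mol/L.
Concentrations: [D] = 3.83 − 3.83X; [M] = 3.83X.
K_c = [M] / ([D]).
Equating to 1.72: the physical root is X = 0.632.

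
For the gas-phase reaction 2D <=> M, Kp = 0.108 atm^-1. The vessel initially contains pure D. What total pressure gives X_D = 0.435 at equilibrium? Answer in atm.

Take 1 mol D as basis and let X be its fractional conversion, so ξ = 0.5X.
Species balance: n_D = 1 − X; n_M = 0.5X.
n_T = Σnᵢ = 1 − 0.5X.
Kp = p_M / (p_D^2) with p_i = (n_i/n_T)·P.
At X = 0.435: the mole-fraction product g(X) = Π y_i^ν_i = 0.5331. Since Kp = g(X)·P^{-1}, P = (g/Kp)^(1/1) = (0.5331/0.108)^(1/1) = 4.94 atm.

P = 4.94 atm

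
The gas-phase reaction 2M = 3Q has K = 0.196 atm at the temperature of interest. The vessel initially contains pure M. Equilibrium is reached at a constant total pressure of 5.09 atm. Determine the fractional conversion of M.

Basis: 1 mol M initially; let X = conversion of M. Extent ξ = 0.5X.
Moles: n_M = 1 − X; n_Q = 1.5X.
n_T = Σnᵢ = 1 + 0.5X.
With p_i = (n_i/n_T)P, K = p_Q^3 / (p_M^2).
Setting this equal to 0.196 atm and taking the physical root (0 < X < 1) gives X = 0.200.

X = 0.200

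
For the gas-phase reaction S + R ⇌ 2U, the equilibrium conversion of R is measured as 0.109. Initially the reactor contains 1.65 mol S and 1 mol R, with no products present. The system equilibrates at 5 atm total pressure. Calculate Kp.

Take 1 mol R as basis and let X be its fractional conversion, so ξ = X.
At extent ξ: n_S = 1.65 − X; n_R = 1 − X; n_U = 2X.
n_T stays at 2.65 (no change in mole number).
At X = 0.109: n_S = 1.54, n_R = 0.891, n_U = 0.218, n_T = 2.65.
p_i = (n_i/n_T)·P. Kp = p_U^2 / (p_S p_R) = 0.0346.

Kp = 0.0346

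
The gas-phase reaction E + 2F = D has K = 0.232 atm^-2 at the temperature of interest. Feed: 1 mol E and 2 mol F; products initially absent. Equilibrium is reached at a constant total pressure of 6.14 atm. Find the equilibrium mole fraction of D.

y_D = 0.352

Let X = conversion of E (basis 1 mol E); extent of reaction ξ = X.
At extent ξ: n_E = 1 − X; n_F = 2 − 2X; n_D = X.
n_T = Σnᵢ = 3 − 2X.
With p_i = (n_i/n_T)P, K = p_D / (p_E p_F^2).
This yields a degree-3 equation in X; solving on (0,1), X = 0.620.
Then n_D = 0.62, n_T = 1.76, so y_D = 0.352.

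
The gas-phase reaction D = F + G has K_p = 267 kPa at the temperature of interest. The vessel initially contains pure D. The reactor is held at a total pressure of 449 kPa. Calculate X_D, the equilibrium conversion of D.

Take 1 mol D as basis and let X be its fractional conversion, so ξ = X.
At extent ξ: n_D = 1 − X; n_F = X; n_G = X.
Total moles n_T = 1 + X.
With p_i = (n_i/n_T)P, K_p = p_F p_G / (p_D).
Setting this equal to 267 kPa and taking the physical root (0 < X < 1) gives X = 0.611.

X = 0.611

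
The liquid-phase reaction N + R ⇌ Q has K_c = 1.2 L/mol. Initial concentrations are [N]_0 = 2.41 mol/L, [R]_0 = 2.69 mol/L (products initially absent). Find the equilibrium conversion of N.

X = 0.599

Let X = conversion of N; extent ξ = 2.41·X mol/L.
Concentrations: [N] = 2.41 − 2.41X; [R] = 2.69 − 2.41X; [Q] = 2.41X.
K_c = [Q] / ([N] [R]).
Equating to 1.2 L/mol: the physical root is X = 0.599.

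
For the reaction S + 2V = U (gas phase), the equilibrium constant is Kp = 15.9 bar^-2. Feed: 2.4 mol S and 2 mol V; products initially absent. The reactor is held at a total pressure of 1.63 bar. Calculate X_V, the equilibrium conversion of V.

Take 2 mol V as basis and let X be its fractional conversion, so ξ = X.
At extent ξ: n_S = 2.4 − X; n_V = 2 − 2X; n_U = X.
Summing: n_T = 4.4 − 2X.
Mole fractions y_i = n_i/n_T; Kp = p_U / (p_S p_V^2) with p_i = y_i·P.
Substituting and setting equal to 15.9 bar^-2 gives a polynomial in X; the root in (0,1) is X = 0.846.

X = 0.846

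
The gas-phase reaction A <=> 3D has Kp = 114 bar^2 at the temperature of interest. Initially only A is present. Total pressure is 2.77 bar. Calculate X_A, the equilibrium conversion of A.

Take 1 mol A as basis and let X be its fractional conversion, so ξ = X.
Mole table: n_A = 1 − X; n_D = 3X.
Total moles n_T = 1 + 2X.
y_i = n_i/n_T, p_i = y_i·P. Kp = p_D^3 / (p_A).
Equating to 114 bar^2 and solving on 0 < X < 1: X = 0.848.

X = 0.848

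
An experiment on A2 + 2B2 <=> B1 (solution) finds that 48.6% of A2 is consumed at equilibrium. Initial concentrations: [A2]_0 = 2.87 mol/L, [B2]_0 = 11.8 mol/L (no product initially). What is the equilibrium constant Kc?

Let X = conversion of A2.
Concentrations: [A2] = 2.87 − 2.87X; [B2] = 11.8 − 5.74X; [B1] = 2.87X.
At X = 0.486: [A2] = 1.48, [B2] = 9.01, [B1] = 1.39.
Kc = [B1] / ([A2] [B2]^2) = 0.0116 (mol/L)^-2.

Kc = 0.0116 (mol/L)^-2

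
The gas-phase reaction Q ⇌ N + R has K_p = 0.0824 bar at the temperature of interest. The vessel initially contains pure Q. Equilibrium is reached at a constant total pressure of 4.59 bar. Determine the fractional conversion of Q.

Let X = conversion of Q (basis 1 mol Q); extent of reaction ξ = X.
Moles: n_Q = 1 − X; n_N = X; n_R = X.
Summing: n_T = 1 + X.
Mole fractions y_i = n_i/n_T; K_p = p_N p_R / (p_Q) with p_i = y_i·P.
This yields a degree-2 equation in X; solving on (0,1), X = 0.133.

X = 0.133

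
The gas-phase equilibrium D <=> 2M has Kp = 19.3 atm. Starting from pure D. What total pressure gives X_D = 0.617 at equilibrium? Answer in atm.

Let X = conversion of D (basis 1 mol D); extent of reaction ξ = X.
Species balance: n_D = 1 − X; n_M = 2X.
Summing: n_T = 1 + X.
Kp = p_M^2 / (p_D) with p_i = (n_i/n_T)·P.
At X = 0.617: the mole-fraction product g(X) = Π y_i^ν_i = 2.459. Since Kp = g(X)·P^{1}, P = (Kp/g)^(1/1) = (19.3/2.459)^(1/1) = 7.85 atm.

P = 7.85 atm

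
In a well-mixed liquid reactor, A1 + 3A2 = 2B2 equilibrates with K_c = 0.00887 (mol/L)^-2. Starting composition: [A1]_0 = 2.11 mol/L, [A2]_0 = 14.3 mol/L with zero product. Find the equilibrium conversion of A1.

X = 0.639

Let X = conversion of A1; extent ξ = 2.11·X mol/L.
Concentrations: [A1] = 2.11 − 2.11X; [A2] = 14.3 − 6.33X; [B2] = 4.22X.
K_c = [B2]^2 / ([A1] [A2]^3).
This equals 0.00887 at X = 0.639 (the root in 0 < X < 1).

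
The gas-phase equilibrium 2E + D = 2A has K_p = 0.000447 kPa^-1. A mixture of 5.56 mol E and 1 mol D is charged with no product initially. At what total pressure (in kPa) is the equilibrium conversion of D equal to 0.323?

Take 1 mol D as basis and let X be its fractional conversion, so ξ = X.
Moles: n_E = 5.56 − 2X; n_D = 1 − X; n_A = 2X.
Total moles n_T = 6.56 − X.
K_p = p_A^2 / (p_E^2 p_D) with p_i = (n_i/n_T)·P.
At X = 0.323: the mole-fraction product g(X) = Π y_i^ν_i = 0.1592. Since K_p = g(X)·P^{-1}, P = (g/K_p)^(1/1) = (0.1592/0.000447)^(1/1) = 356 kPa.

P = 356 kPa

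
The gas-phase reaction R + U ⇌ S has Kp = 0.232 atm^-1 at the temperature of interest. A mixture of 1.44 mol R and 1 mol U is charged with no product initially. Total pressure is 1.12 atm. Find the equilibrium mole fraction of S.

Take 1 mol U as basis and let X be its fractional conversion, so ξ = X.
Moles: n_R = 1.44 − X; n_U = 1 − X; n_S = X.
Total moles n_T = 2.44 − X.
Mole fractions y_i = n_i/n_T; Kp = p_S / (p_R p_U) with p_i = y_i·P.
This yields a degree-2 equation in X; solving on (0,1), X = 0.128.
Then n_S = 0.128, n_T = 2.31, so y_S = 0.056.

y_S = 0.056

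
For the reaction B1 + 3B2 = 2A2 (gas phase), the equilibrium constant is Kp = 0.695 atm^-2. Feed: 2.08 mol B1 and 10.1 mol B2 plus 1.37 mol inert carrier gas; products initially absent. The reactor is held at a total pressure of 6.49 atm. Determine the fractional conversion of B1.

Basis: 2.08 mol B1 initially; let X = conversion of B1. Extent ξ = 2.08X.
Moles: n_B1 = 2.08 − 2.08X; n_B2 = 10.1 − 6.24X; n_A2 = 4.16X; n_I = 1.37 (inert).
Summing: n_T = 13.6 − 4.16X.
y_i = n_i/n_T, p_i = y_i·P. Kp = p_A2^2 / (p_B1 p_B2^3).
Equating to 0.695 atm^-2 and solving on 0 < X < 1: X = 0.831.

X = 0.831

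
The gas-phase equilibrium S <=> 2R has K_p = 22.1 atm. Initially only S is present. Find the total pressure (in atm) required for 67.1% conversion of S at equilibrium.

Let X = conversion of S (basis 1 mol S); extent of reaction ξ = X.
Species balance: n_S = 1 − X; n_R = 2X.
Summing: n_T = 1 + X.
K_p = p_R^2 / (p_S) with p_i = (n_i/n_T)·P.
At X = 0.671: the mole-fraction product g(X) = Π y_i^ν_i = 3.276. Since K_p = g(X)·P^{1}, P = (K_p/g)^(1/1) = (22.1/3.276)^(1/1) = 6.75 atm.

P = 6.75 atm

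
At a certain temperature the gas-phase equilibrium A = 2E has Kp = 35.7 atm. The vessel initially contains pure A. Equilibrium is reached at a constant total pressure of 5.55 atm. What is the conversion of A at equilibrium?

Take 1 mol A as basis and let X be its fractional conversion, so ξ = X.
Mole table: n_A = 1 − X; n_E = 2X.
Total moles n_T = 1 + X.
Mole fractions y_i = n_i/n_T; Kp = p_E^2 / (p_A) with p_i = y_i·P.
Setting this equal to 35.7 atm and taking the physical root (0 < X < 1) gives X = 0.785.

X = 0.785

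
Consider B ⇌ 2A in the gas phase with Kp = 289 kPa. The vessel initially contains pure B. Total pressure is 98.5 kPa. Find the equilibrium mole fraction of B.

Take 1 mol B as basis and let X be its fractional conversion, so ξ = X.
Mole table: n_B = 1 − X; n_A = 2X.
n_T = Σnᵢ = 1 + X.
Mole fractions y_i = n_i/n_T; Kp = p_A^2 / (p_B) with p_i = y_i·P.
Equating to 289 kPa and solving on 0 < X < 1: X = 0.650.
Then n_B = 0.35, n_T = 1.65, so y_B = 0.212.

y_B = 0.212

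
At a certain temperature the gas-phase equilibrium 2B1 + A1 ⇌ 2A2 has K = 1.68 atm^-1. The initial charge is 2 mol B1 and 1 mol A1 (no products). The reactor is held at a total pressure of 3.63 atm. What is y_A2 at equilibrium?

y_A2 = 0.420

Take 2 mol B1 as basis and let X be its fractional conversion, so ξ = X.
Mole table: n_B1 = 2 − 2X; n_A1 = 1 − X; n_A2 = 2X.
n_T = Σnᵢ = 3 − X.
y_i = n_i/n_T, p_i = y_i·P. K = p_A2^2 / (p_B1^2 p_A1).
Setting this equal to 1.68 atm^-1 and taking the physical root (0 < X < 1) gives X = 0.521.
Then n_A2 = 1.04, n_T = 2.48, so y_A2 = 0.420.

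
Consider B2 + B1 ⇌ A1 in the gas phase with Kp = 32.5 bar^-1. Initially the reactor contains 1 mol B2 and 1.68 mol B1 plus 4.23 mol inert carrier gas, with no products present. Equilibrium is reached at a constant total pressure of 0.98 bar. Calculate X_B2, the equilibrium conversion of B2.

X = 0.818

Let X = conversion of B2 (basis 1 mol B2); extent of reaction ξ = X.
Species balance: n_B2 = 1 − X; n_B1 = 1.68 − X; n_A1 = X; n_I = 4.23 (inert).
Total moles n_T = 6.91 − X.
With p_i = (n_i/n_T)P, Kp = p_A1 / (p_B2 p_B1).
Equating to 32.5 bar^-1 and solving on 0 < X < 1: X = 0.818.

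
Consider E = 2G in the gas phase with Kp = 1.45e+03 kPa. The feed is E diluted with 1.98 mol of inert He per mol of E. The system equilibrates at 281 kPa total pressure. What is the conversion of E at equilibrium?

Take 1 mol E as basis and let X be its fractional conversion, so ξ = X.
Species balance: n_E = 1 − X; n_G = 2X; n_I = 1.98 (inert).
Summing: n_T = 2.98 + X.
Mole fractions y_i = n_i/n_T; Kp = p_G^2 / (p_E) with p_i = y_i·P.
This yields a degree-2 equation in X; solving on (0,1), X = 0.853.

X = 0.853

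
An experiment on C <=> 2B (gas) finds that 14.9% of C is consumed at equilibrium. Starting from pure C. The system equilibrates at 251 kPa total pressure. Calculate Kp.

Let X = conversion of C (basis 1 mol C); extent of reaction ξ = X.
Moles: n_C = 1 − X; n_B = 2X.
Summing: n_T = 1 + X.
At X = 0.149: n_C = 0.851, n_B = 0.298, n_T = 1.15.
p_i = (n_i/n_T)·P. Kp = p_B^2 / (p_C) = 22.8 kPa.

Kp = 22.8 kPa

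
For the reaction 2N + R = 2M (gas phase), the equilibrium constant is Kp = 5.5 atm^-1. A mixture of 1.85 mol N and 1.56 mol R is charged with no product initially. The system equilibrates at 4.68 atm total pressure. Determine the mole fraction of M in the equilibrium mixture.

Take 1.85 mol N as basis and let X be its fractional conversion, so ξ = 0.925X.
At extent ξ: n_N = 1.85 − 1.85X; n_R = 1.56 − 0.925X; n_M = 1.85X.
Total moles n_T = 3.41 − 0.925X.
Mole fractions y_i = n_i/n_T; Kp = p_M^2 / (p_N^2 p_R) with p_i = y_i·P.
This yields a degree-3 equation in X; solving on (0,1), X = 0.742.
Then n_M = 1.37, n_T = 2.72, so y_M = 0.504.

y_M = 0.504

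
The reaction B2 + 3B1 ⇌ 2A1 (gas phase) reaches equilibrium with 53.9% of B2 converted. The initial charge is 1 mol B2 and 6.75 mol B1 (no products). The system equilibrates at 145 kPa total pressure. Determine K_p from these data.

Let X = conversion of B2 (basis 1 mol B2); extent of reaction ξ = X.
Moles: n_B2 = 1 − X; n_B1 = 6.75 − 3X; n_A1 = 2X.
Total moles n_T = 7.75 − 2X.
At X = 0.539: n_B2 = 0.461, n_B1 = 5.13, n_A1 = 1.08, n_T = 6.67.
p_i = (n_i/n_T)·P. K_p = p_A1^2 / (p_B2 p_B1^3) = 3.95e-05 kPa^-2.

K_p = 3.95e-05 kPa^-2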